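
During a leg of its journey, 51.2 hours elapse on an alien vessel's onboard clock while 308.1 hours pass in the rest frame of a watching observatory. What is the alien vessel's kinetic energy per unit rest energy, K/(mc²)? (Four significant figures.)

From Δt = γΔτ: γ = 308.1/51.2 = 6.01758.
K/(mc²) = γ − 1 = 6.01758 − 1 = 5.018.

5.018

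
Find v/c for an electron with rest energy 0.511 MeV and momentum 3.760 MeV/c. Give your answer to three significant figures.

pc/(mc²) = 3.760/0.511 = 7.3581 = βγ = β/√(1−β²).
So β² = x²/(1 + x²) with x = 7.3581: x² = 54.1416, β² = 54.1416/55.1416 = 0.981865, β = 0.991.

0.991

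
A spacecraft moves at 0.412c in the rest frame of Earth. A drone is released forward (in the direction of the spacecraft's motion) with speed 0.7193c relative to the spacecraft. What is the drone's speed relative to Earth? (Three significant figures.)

Relativistic velocity addition: u = (u' + v)/(1 + u'v/c²), with u' = 0.7193c and v = 0.412c.
Numerator: 0.7193 + 0.412 = 1.1313. Denominator: 1 + (0.7193)(0.412) = 1.2963516.
u = 1.1313/1.2963516 = 0.87268, so the speed is 0.873c.

0.873c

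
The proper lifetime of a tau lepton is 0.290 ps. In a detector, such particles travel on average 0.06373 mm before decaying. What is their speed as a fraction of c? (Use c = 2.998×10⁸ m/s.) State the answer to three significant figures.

d = βγcτ ⇒ βγ = d/(cτ) = 6.373×10^-5 m / (8.6942×10^-5 m) = 0.73302.
β = (βγ)/√(1+(βγ)²) = 0.73302/√1.537318 = 0.591.

0.591c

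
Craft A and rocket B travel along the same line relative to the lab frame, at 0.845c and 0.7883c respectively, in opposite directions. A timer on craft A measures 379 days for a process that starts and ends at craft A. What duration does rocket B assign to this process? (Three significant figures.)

1920 days

Transform craft A's velocity into rocket B's frame: (0.845 + 0.7883)/(1 + 0.845·0.7883) = 1.6333/1.6661135, so the relative speed is 0.98031c.
γ for this relative speed: γ = 1/√(1 − 0.961008) = 5.0642.
The clock on craft A records proper time, so rocket B measures Δt = γΔτ = 5.0642 × 379 = 1920 days.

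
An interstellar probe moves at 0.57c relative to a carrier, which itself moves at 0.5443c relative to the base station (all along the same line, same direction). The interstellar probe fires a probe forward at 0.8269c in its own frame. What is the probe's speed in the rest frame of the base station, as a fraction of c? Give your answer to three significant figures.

0.985c

First combine the probe and interstellar probe (S''→S'): u₁ = (0.8269 + 0.57)/(1 + 0.8269×0.57) = 1.3969/1.471333 = 0.94941.
Then combine with the carrier (S'→S): u = (0.94941 + 0.5443)/(1 + 0.94941×0.5443) = 1.49371/1.516763863 = 0.9848.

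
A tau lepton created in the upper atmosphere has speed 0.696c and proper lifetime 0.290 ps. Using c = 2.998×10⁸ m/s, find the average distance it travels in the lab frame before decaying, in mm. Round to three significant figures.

γ = 1/√(1 − β²) = 1/√(1 − 0.484416) = 1/√0.515584 = 1/0.718042 = 1.3927.
Lab-frame lifetime: Δt = γτ = 1.3927 × 0.290 ps = 0.40388 ps.
Distance: d = vΔt = 0.696 × 2.998×10⁸ m/s × 4.0388×10^-13 s = 8.43×10^-5 m = 0.0843 mm.

0.0843 mm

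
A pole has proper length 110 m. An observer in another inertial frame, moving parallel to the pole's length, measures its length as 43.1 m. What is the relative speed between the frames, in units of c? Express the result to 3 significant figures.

0.920c

Length contraction gives γ = L₀/L = 110/43.1 = 2.5522.
β = √(1 − 1/γ²) = √0.846478 = 0.920.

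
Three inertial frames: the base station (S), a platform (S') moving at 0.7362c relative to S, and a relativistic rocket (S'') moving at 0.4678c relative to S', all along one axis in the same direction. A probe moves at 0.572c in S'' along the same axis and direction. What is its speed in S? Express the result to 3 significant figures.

0.970c

Compose velocities in two stages. Stage 1 (into S'): u₁ = (0.572+0.4678)/(1+0.572×0.4678) = 0.8203.
Stage 2 (into S): u = (0.8203+0.7362)/(1+0.8203×0.7362) = 0.97044, so the speed is 0.970c.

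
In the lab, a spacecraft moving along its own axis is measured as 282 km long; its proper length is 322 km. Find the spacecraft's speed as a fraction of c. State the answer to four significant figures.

Length contraction gives γ = L₀/L = 322/282 = 1.1418.
β = √(1 − 1/γ²) = √0.232957 = 0.4827.

0.4827c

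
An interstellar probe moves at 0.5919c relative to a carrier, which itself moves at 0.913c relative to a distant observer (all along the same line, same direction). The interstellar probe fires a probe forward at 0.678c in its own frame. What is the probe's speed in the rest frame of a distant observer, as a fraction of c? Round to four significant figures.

0.9955c

Apply u = (u'+v)/(1+u'v) twice. Probe in the carrier frame: (0.678+0.5919)/(1+0.678·0.5919) = 1.2699/1.4013082 = 0.90622c.
That velocity, transformed to the rest frame of a distant observer: (0.90622+0.913)/(1+0.90622·0.913) = 1.81922/1.82737886 = 0.99554c.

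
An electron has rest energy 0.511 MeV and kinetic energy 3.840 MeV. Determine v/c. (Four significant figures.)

0.9931

γ = 1 + K/(mc²) = 1 + 3.840/0.511 = 8.5147.
β = √(1 − 1/γ²) = √(1 − 0.0137931) = √0.9862069 = 0.9931.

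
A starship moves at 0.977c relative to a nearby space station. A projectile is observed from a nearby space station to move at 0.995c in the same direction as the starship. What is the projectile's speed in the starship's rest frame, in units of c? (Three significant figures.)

0.646c

Transform to the starship's frame: u' = (u − v)/(1 − uv/c²).
u' = (0.995 − 0.977)/(1 − 0.995×0.977) = 0.018/0.027885 = 0.64551.
Speed in the starship's frame: 0.646c (in the same direction).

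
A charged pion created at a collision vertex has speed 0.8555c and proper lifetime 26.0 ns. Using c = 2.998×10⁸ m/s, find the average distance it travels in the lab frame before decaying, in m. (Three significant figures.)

Lorentz factor: γ = (1 − 0.73188025)^(−1/2) = 1.9312.
Lab-frame lifetime: Δt = γτ = 1.9312 × 26.0 ns = 50.211 ns.
Distance: d = vΔt = 0.8555 × 2.998×10⁸ m/s × 5.0211×10^-8 s = 12.9 m.

12.9 m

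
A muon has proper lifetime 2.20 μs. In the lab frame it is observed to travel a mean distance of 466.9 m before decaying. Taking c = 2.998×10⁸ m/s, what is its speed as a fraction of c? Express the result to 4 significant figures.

Let x = d/(cτ) = 466.9 m / (2.998×10⁸ m/s × 2.200×10^-6 s) = 0.7079. Since d = βγcτ, x = βγ = β/√(1−β²).
Solving: β² = x²/(1+x²) = 0.501122/1.501122 = 0.333832, so β = 0.5778.

0.5778c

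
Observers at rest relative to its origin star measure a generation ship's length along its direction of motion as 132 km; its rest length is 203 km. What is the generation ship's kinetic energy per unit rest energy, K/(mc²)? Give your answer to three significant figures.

0.538

Length contraction gives γ = L₀/L = 203/132 = 1.53788.
K/(mc²) = γ − 1 = 1.53788 − 1 = 0.538.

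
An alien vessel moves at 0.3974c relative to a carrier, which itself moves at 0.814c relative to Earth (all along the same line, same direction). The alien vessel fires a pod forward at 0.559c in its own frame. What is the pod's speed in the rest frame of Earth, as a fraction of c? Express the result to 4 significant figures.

0.9753c

Apply u = (u'+v)/(1+u'v) twice. Pod in the carrier frame: (0.559+0.3974)/(1+0.559·0.3974) = 0.9564/1.2221466 = 0.78256c.
That velocity, transformed to the rest frame of Earth: (0.78256+0.814)/(1+0.78256·0.814) = 1.59656/1.63700384 = 0.97529c.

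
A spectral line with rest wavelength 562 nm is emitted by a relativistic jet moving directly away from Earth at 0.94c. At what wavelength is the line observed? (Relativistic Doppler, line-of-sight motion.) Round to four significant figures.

Relativistic Doppler for wavelength: λ_obs = λ_src · √((1+β)/(1−β)).
With β = 0.94: factor = √(1.94/0.06) = 5.6862.
λ_obs = 562 × 5.6862 = 3196 nm.

3196 nm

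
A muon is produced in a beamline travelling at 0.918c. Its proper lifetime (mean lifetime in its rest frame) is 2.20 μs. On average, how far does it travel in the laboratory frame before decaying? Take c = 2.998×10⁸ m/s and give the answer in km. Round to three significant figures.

1.53 km

γ = 1/√(1 − β²) = 1/√(1 − 0.842724) = 1/√0.157276 = 1/0.39658 = 2.5216.
Lab-frame lifetime: Δt = γτ = 2.5216 × 2.20 μs = 5.5475 μs.
Distance: d = vΔt = 0.918 × 2.998×10⁸ m/s × 5.5475×10^-6 s = 1530 m = 1.53 km.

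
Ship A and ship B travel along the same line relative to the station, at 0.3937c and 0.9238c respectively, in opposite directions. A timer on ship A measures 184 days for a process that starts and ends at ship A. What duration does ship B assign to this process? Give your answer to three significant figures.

Speed of ship A in ship B's frame: u = (v_A + v_B)/(1 + v_A v_B/c²) = (0.3937 + 0.9238)/(1 + 0.3937×0.9238) = 1.3175/1.36370006 = 0.96612; |u| = 0.96612c.
At |u| = 0.96612c, γ = (1 − 0.933388)^(−1/2) = 3.8746.
The clock on ship A records proper time, so ship B measures Δt = γΔτ = 3.8746 × 184 = 713 days.

713 days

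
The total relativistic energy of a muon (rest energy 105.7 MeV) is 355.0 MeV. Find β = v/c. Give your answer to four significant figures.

Total energy E = γmc² gives γ = 355.0/105.7 = 3.3586.
Hence β = √(1 − 1/γ²) = √(1 − 0.088651) = √0.911349 = 0.9546.

0.9546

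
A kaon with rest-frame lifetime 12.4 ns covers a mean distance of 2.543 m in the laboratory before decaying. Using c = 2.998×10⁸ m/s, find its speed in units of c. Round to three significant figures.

0.565c

Let x = d/(cτ) = 2.543 m / (2.998×10⁸ m/s × 1.240×10^-8 s) = 0.68406. Since d = βγcτ, x = βγ = β/√(1−β²).
Solving: β² = x²/(1+x²) = 0.467938/1.467938 = 0.318772, so β = 0.565.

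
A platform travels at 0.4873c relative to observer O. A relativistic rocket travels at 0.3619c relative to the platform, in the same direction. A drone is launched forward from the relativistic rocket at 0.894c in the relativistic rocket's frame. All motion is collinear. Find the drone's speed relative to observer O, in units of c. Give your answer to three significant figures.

First combine the drone and relativistic rocket (S''→S'): u₁ = (0.894 + 0.3619)/(1 + 0.894×0.3619) = 1.2559/1.3235386 = 0.9489.
Then combine with the platform (S'→S): u = (0.9489 + 0.4873)/(1 + 0.9489×0.4873) = 1.4362/1.46239897 = 0.98208.

0.982c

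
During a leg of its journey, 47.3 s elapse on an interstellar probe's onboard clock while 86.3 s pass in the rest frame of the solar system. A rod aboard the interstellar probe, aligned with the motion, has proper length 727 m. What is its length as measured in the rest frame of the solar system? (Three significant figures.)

From Δt = γΔτ: γ = 86.3/47.3 = 1.82452.
The rod contracts by the same γ: 727 m / 1.82452 = 398 m.

398 m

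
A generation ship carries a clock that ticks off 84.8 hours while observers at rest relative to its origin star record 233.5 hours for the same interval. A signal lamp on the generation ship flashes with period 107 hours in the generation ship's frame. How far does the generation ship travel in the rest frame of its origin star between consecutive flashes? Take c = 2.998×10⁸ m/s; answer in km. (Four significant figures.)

2.963×10^11 km

γ = Δt/Δτ = 233.5/84.8 = 2.75354.
β = √(1 − 1/γ²) = 0.93172. Lab-frame period = γτ = 2.75354×107 hours = 294.63 hours. Distance = βc × γτ = 0.93172 × 2.998×10⁸ m/s × 1060668 s = 2.9628×10^14 m = 2.963×10^11 km.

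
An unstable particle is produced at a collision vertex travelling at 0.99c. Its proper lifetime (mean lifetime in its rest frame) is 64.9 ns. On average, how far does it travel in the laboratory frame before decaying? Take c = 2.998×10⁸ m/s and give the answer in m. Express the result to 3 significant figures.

With β = 0.99, γ = 1/√(1 − 0.99²) = 1/√0.0199 = 7.0888.
Lab-frame lifetime: Δt = γτ = 7.0888 × 64.9 ns = 460.06 ns.
Distance: d = vΔt = 0.99 × 2.998×10⁸ m/s × 4.6006×10^-7 s = 137 m.

137 m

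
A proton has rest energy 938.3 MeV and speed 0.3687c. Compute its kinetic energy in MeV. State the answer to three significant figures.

71.1 MeV

Lorentz factor: γ = (1 − 0.13593969)^(−1/2) = 1.075791.
Kinetic energy: K = (γ − 1)mc² = (1.075791 − 1) × 938.3 MeV = 0.075791 × 938.3 = 71.1 MeV.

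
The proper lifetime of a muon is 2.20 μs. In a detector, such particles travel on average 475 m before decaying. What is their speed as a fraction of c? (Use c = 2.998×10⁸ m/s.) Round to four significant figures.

d = βγcτ ⇒ βγ = d/(cτ) = 475.0 m / (659.56 m) = 0.72018.
β = (βγ)/√(1+(βγ)²) = 0.72018/√1.518659 = 0.5844.

0.5844c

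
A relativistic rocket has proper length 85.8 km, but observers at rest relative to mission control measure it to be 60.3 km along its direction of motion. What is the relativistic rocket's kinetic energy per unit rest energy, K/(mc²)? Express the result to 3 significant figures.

0.423

From L = L₀/γ: γ = 85.8/60.3 = 1.42289.
Since K = (γ−1)mc², K/(mc²) = 1.42289 − 1 = 0.423.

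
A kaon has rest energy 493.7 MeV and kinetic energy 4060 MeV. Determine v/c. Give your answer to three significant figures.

K = (γ−1)mc², so γ = 1 + 4060/493.7 = 9.2236.
Then v/c = √(1 − γ⁻²) = √(1 − 0.0117544) = √0.9882456 = 0.994.

0.994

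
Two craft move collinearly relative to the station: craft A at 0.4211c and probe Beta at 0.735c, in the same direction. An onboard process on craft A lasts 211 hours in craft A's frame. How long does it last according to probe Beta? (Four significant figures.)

236.9 hours

Speed of craft A in probe Beta's frame: u = (v_A − v_B)/(1 − v_A v_B/c²) = (0.4211 − 0.735)/(1 − 0.4211×0.735) = −0.3139/0.6904915 = −0.4546; |u| = 0.4546c.
γ for this relative speed: γ = 1/√(1 − 0.206661) = 1.1227.
Craft A's interval is proper; time dilation gives Δt_B = γΔτ = 1.1227 × 211 hours = 236.9 hours.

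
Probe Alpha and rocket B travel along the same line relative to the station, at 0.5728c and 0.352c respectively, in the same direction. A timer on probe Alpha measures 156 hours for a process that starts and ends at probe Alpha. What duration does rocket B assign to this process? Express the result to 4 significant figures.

162.3 hours

Speed of probe Alpha in rocket B's frame: u = (v_A − v_B)/(1 − v_A v_B/c²) = (0.5728 − 0.352)/(1 − 0.5728×0.352) = 0.2208/0.7983744 = 0.27656; |u| = 0.27656c.
γ for this relative speed: γ = 1/√(1 − 0.0764854) = 1.0406.
The clock on probe Alpha records proper time, so rocket B measures Δt = γΔτ = 1.0406 × 156 = 162.3 hours.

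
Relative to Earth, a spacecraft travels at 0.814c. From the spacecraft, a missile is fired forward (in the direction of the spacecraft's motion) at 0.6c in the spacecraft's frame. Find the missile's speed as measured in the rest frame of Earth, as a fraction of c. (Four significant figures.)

0.9500c

Relativistic velocity addition: u = (u' + v)/(1 + u'v/c²), with u' = 0.6c and v = 0.814c.
Numerator: 0.6 + 0.814 = 1.414. Denominator: 1 + (0.6)(0.814) = 1.4884.
u = 1.414/1.4884 = 0.95001, so the speed is 0.9500c.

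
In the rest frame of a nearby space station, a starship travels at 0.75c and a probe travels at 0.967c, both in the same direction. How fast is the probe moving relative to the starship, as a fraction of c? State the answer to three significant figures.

Transform to the starship's frame: u' = (u − v)/(1 − uv/c²).
u' = (0.967 − 0.75)/(1 − 0.967×0.75) = 0.217/0.27475 = 0.78981.
Speed in the starship's frame: 0.790c (in the same direction).

0.790c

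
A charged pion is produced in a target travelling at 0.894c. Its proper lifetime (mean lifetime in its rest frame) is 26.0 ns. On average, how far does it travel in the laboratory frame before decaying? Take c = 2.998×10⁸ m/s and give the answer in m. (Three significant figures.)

15.6 m

Lorentz factor: γ = (1 − 0.799236)^(−1/2) = 2.2318.
Lab-frame lifetime: Δt = γτ = 2.2318 × 26.0 ns = 58.027 ns.
Distance: d = vΔt = 0.894 × 2.998×10⁸ m/s × 5.8027×10^-8 s = 15.6 m.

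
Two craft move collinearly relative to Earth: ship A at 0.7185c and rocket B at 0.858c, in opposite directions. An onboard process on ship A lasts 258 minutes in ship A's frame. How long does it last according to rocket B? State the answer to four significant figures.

1167 minutes

Speed of ship A in rocket B's frame: u = (v_A + v_B)/(1 + v_A v_B/c²) = (0.7185 + 0.858)/(1 + 0.7185×0.858) = 1.5765/1.616473 = 0.97527; |u| = 0.97527c.
At |u| = 0.97527c, γ = (1 − 0.951152)^(−1/2) = 4.5246.
Ship A's interval is proper; time dilation gives Δt_B = γΔτ = 4.5246 × 258 minutes = 1167 minutes.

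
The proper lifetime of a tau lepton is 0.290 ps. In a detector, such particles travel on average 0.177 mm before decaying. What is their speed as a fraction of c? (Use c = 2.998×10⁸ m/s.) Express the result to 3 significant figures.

0.898c

Let x = d/(cτ) = 1.770×10^-4 m / (2.998×10⁸ m/s × 2.900×10^-13 s) = 2.0358. Since d = βγcτ, x = βγ = β/√(1−β²).
Solving: β² = x²/(1+x²) = 4.14448/5.14448 = 0.805617, so β = 0.898.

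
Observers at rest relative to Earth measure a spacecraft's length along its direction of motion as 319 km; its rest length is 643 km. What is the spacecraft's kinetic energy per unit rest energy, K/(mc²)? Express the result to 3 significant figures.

1.02

γ = L₀/L = 643/319 = 2.01567.
Since K = (γ−1)mc², K/(mc²) = 2.01567 − 1 = 1.02.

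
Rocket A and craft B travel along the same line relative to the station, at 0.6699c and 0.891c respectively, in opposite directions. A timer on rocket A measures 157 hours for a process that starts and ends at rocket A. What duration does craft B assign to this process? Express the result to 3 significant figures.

744 hours

Speed of rocket A in craft B's frame: u = (v_A + v_B)/(1 + v_A v_B/c²) = (0.6699 + 0.891)/(1 + 0.6699×0.891) = 1.5609/1.5968809 = 0.97747; |u| = 0.97747c.
At |u| = 0.97747c, γ = (1 − 0.955448)^(−1/2) = 4.7377.
The clock on rocket A records proper time, so craft B measures Δt = γΔτ = 4.7377 × 157 = 744 hours.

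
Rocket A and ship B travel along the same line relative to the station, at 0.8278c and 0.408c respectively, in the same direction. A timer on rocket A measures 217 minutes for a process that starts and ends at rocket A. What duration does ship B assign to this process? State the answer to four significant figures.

Transform rocket A's velocity into ship B's frame: (0.8278 − 0.408)/(1 − 0.8278·0.408) = 0.4198/0.6622576, so the relative speed is 0.63389c.
At |u| = 0.63389c, γ = (1 − 0.401817)^(−1/2) = 1.293.
Rocket A's interval is proper; time dilation gives Δt_B = γΔτ = 1.293 × 217 minutes = 280.6 minutes.

280.6 minutes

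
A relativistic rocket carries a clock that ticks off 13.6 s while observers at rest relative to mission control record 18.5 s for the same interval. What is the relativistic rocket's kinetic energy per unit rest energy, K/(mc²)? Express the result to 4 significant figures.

0.3603

From Δt = γΔτ: γ = 18.5/13.6 = 1.36029.
K/(mc²) = γ − 1 = 1.36029 − 1 = 0.3603.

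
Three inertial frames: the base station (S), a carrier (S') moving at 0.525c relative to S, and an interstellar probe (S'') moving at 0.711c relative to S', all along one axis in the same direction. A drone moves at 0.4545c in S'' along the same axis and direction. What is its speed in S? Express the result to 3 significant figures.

Compose velocities in two stages. Stage 1 (into S'): u₁ = (0.4545+0.711)/(1+0.4545×0.711) = 0.88085.
Stage 2 (into S): u = (0.88085+0.525)/(1+0.88085×0.525) = 0.9613, so the speed is 0.961c.

0.961c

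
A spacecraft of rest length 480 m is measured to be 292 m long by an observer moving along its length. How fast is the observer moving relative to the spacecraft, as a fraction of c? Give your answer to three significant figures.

Length contraction gives γ = L₀/L = 480/292 = 1.6438.
β = √(1 − 1/γ²) = √0.629915 = 0.794.

0.794c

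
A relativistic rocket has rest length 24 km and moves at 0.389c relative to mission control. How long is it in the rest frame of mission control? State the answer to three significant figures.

22.1 km

γ = 1/√(1 − β²) = 1/√(1 − 0.151321) = 1/√0.848679 = 1/0.921238 = 1.0855.
Along the direction of motion the measured length is L₀/γ = 24/1.0855 = 22.1 km.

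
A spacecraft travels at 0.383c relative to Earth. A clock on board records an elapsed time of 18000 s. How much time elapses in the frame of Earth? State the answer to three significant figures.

19500 s

β² = 0.146689, so γ = 1/√0.853311 = 1.0825.
The onboard clock measures proper time, so the interval in the rest frame of Earth is dilated: Δt = γ·Δτ = 1.0825 × 18000 s = 19500 s.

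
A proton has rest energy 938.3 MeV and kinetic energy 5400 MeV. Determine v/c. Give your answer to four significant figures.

0.9890

γ = 1 + K/(mc²) = 1 + 5400/938.3 = 6.7551.
β = √(1 − 1/γ²) = √(1 − 0.0219147) = √0.9780853 = 0.9890.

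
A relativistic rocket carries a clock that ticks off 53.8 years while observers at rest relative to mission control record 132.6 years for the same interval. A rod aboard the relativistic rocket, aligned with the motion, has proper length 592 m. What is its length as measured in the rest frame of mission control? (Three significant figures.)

240 m

From Δt = γΔτ: γ = 132.6/53.8 = 2.46468.
L = L₀/γ = 592/2.46468 = 240 m.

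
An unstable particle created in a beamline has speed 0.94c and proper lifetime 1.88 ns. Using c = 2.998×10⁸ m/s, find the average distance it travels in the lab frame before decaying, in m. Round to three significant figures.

Lorentz factor: γ = (1 − 0.8836)^(−1/2) = 2.9311.
Lab-frame lifetime: Δt = γτ = 2.9311 × 1.88 ns = 5.5105 ns.
Distance: d = vΔt = 0.94 × 2.998×10⁸ m/s × 5.5105×10^-9 s = 1.55 m.

1.55 m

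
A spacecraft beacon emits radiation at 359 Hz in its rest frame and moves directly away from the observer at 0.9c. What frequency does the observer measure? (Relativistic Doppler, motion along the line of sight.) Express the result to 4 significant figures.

Relativistic Doppler (source moving away): f_obs = f_src · √((1−β)/(1+β)).
With β = 0.9: factor = √(0.1/1.9) = 0.22942.
f_obs = 359 × 0.22942 = 82.36 Hz.

82.36 Hz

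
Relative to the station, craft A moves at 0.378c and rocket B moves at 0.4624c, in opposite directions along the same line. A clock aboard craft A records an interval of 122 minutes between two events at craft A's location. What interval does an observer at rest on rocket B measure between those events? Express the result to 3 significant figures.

Speed of craft A in rocket B's frame: u = (v_A + v_B)/(1 + v_A v_B/c²) = (0.378 + 0.4624)/(1 + 0.378×0.4624) = 0.8404/1.1747872 = 0.71536; |u| = 0.71536c.
At |u| = 0.71536c, γ = (1 − 0.51174)^(−1/2) = 1.4311.
The clock on craft A records proper time, so rocket B measures Δt = γΔτ = 1.4311 × 122 = 175 minutes.

175 minutes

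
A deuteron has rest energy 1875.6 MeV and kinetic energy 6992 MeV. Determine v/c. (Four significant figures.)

K = (γ−1)mc², so γ = 1 + 6992/1875.6 = 4.7279.
Then v/c = √(1 − γ⁻²) = √(1 − 0.0447366) = √0.9552634 = 0.9774.

0.9774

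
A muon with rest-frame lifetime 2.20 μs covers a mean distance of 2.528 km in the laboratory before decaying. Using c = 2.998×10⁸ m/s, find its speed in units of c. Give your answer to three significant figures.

d = βγcτ ⇒ βγ = d/(cτ) = 2528 m / (659.56 m) = 3.8329.
β = (βγ)/√(1+(βγ)²) = 3.8329/√15.6911 = 0.968.

0.968c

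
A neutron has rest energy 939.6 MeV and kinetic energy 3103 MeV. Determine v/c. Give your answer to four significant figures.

K = (γ−1)mc², so γ = 1 + 3103/939.6 = 4.3025.
Then v/c = √(1 − γ⁻²) = √(1 − 0.0540205) = √0.9459795 = 0.9726.

0.9726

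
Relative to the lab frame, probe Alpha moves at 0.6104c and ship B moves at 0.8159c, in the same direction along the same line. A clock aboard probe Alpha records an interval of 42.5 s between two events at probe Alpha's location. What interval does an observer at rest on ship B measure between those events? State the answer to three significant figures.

46.6 s

Transform probe Alpha's velocity into ship B's frame: (0.6104 − 0.8159)/(1 − 0.6104·0.8159) = −0.2055/0.50197464, so the relative speed is 0.40938c.
γ for this relative speed: γ = 1/√(1 − 0.167592) = 1.0961.
The clock on probe Alpha records proper time, so ship B measures Δt = γΔτ = 1.0961 × 42.5 = 46.6 s.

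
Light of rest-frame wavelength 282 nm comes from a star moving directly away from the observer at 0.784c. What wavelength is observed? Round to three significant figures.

810 nm

Relativistic Doppler for wavelength: λ_obs = λ_src · √((1+β)/(1−β)).
With β = 0.784: factor = √(1.784/0.216) = 2.8739.
λ_obs = 282 × 2.8739 = 810 nm.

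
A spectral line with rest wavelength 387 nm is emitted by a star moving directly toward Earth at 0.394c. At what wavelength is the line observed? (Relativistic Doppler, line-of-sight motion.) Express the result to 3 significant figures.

255 nm

Relativistic Doppler for wavelength: λ_obs = λ_src · √((1−β)/(1+β)).
With β = 0.394: factor = √(0.606/1.394) = 0.65933.
λ_obs = 387 × 0.65933 = 255 nm.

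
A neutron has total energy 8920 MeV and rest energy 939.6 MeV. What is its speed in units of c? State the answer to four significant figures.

γ = E/(mc²) = 8920/939.6 = 9.4934.
β = √(1 − 1/γ²) = √(1 − 0.0110957) = √0.9889043 = 0.9944.

0.9944c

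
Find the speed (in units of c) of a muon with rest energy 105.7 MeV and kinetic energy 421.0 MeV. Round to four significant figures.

K = (γ−1)mc², so γ = 1 + 421.0/105.7 = 4.983.
Then v/c = √(1 − γ⁻²) = √(1 − 0.0402734) = √0.9597266 = 0.9797.

0.9797c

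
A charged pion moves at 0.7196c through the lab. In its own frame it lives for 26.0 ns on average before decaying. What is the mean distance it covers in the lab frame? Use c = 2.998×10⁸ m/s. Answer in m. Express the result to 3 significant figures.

8.08 m

Lorentz factor: γ = (1 − 0.51782416)^(−1/2) = 1.4401.
Lab-frame lifetime: Δt = γτ = 1.4401 × 26.0 ns = 37.443 ns.
Distance: d = vΔt = 0.7196 × 2.998×10⁸ m/s × 3.7443×10^-8 s = 8.08 m.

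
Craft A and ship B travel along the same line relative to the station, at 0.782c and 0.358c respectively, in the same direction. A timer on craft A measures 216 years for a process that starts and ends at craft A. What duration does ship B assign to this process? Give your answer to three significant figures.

267 years

The velocity of craft A relative to ship B is (0.782 − 0.358)c / (1 − 0.782×0.358) = 0.58885c; relative speed 0.58885c.
γ for this relative speed: γ = 1/√(1 − 0.346744) = 1.2373.
The clock on craft A records proper time, so ship B measures Δt = γΔτ = 1.2373 × 216 = 267 years.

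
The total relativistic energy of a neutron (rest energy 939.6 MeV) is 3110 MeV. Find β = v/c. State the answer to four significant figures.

γ = E/(mc²) = 3110/939.6 = 3.3099.
β = √(1 − 1/γ²) = √(1 − 0.0912789) = √0.9087211 = 0.9533.

0.9533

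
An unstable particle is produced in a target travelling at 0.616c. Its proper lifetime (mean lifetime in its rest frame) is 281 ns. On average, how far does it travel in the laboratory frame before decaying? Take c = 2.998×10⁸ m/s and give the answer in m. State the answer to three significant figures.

γ = 1/√(1 − β²) = 1/√(1 − 0.379456) = 1/√0.620544 = 1/0.787746 = 1.2694.
Lab-frame lifetime: Δt = γτ = 1.2694 × 281 ns = 356.7 ns.
Distance: d = vΔt = 0.616 × 2.998×10⁸ m/s × 3.5670×10^-7 s = 65.9 m.

65.9 m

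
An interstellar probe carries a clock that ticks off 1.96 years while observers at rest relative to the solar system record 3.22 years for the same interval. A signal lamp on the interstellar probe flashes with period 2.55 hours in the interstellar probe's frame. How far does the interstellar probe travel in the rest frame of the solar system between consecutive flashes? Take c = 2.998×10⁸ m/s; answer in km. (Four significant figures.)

From Δt = γΔτ: γ = 3.22/1.96 = 1.64286.
β = √(1 − 1/γ²) = 0.7934. Lab-frame period = γτ = 1.64286×2.55 hours = 4.1893 hours. Distance = βc × γτ = 0.7934 × 2.998×10⁸ m/s × 15081.48 s = 3.5873×10^12 m = 3.587×10^9 km.

3.587×10^9 km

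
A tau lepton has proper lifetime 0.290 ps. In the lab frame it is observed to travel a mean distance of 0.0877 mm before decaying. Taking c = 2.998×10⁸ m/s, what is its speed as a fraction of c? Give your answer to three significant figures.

Let x = d/(cτ) = 8.770×10^-5 m / (2.998×10⁸ m/s × 2.900×10^-13 s) = 1.0087. Since d = βγcτ, x = βγ = β/√(1−β²).
Solving: β² = x²/(1+x²) = 1.01748/2.01748 = 0.504332, so β = 0.710.

0.710c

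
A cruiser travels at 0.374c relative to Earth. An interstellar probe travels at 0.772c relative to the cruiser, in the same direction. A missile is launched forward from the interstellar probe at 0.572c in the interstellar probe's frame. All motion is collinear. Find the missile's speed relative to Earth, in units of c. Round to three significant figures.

First combine the missile and interstellar probe (S''→S'): u₁ = (0.572 + 0.772)/(1 + 0.572×0.772) = 1.344/1.441584 = 0.93231.
Then combine with the cruiser (S'→S): u = (0.93231 + 0.374)/(1 + 0.93231×0.374) = 1.30631/1.34868394 = 0.96858.

0.969c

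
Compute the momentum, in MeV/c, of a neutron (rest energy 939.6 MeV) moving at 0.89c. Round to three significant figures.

With β = 0.89, γ = 1/√(1 − 0.89²) = 1/√0.2079 = 2.1932.
Momentum: p = γβ·mc = 2.1932 × 0.89 × 939.6 MeV/c = 1830 MeV/c.

1830 MeV/c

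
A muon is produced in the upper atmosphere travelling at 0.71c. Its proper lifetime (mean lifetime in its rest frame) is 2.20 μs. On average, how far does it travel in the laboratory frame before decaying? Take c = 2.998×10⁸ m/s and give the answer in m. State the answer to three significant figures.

γ = 1/√(1 − β²) = 1/√(1 − 0.5041) = 1/√0.4959 = 1/0.704202 = 1.42.
Lab-frame lifetime: Δt = γτ = 1.42 × 2.20 μs = 3.124 μs.
Distance: d = vΔt = 0.71 × 2.998×10⁸ m/s × 3.1240×10^-6 s = 665 m.

665 m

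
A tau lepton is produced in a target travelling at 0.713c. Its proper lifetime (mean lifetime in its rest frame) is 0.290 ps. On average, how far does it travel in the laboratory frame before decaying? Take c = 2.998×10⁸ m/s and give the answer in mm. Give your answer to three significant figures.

0.0884 mm

Lorentz factor: γ = (1 − 0.508369)^(−1/2) = 1.4262.
Lab-frame lifetime: Δt = γτ = 1.4262 × 0.290 ps = 0.4136 ps.
Distance: d = vΔt = 0.713 × 2.998×10⁸ m/s × 4.1360×10^-13 s = 8.84×10^-5 m = 0.0884 mm.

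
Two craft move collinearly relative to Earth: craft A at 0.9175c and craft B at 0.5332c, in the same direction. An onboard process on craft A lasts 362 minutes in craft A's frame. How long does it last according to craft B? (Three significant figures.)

550 minutes

Speed of craft A in craft B's frame: u = (v_A − v_B)/(1 − v_A v_B/c²) = (0.9175 − 0.5332)/(1 − 0.9175×0.5332) = 0.3843/0.510789 = 0.75237; |u| = 0.75237c.
γ for this relative speed: γ = 1/√(1 − 0.566061) = 1.518.
The clock on craft A records proper time, so craft B measures Δt = γΔτ = 1.518 × 362 = 550 minutes.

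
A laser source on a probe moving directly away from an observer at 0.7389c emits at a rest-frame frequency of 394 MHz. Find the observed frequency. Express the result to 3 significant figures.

Relativistic Doppler (source moving away): f_obs = f_src · √((1−β)/(1+β)).
With β = 0.7389: factor = √(0.2611/1.7389) = 0.3875.
f_obs = 394 × 0.3875 = 153 MHz.

153 MHz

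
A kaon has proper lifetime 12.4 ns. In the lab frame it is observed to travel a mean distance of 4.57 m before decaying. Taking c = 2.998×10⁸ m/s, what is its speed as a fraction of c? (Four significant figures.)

0.7757c

Let x = d/(cτ) = 4.570 m / (2.998×10⁸ m/s × 1.240×10^-8 s) = 1.2293. Since d = βγcτ, x = βγ = β/√(1−β²).
Solving: β² = x²/(1+x²) = 1.51118/2.51118 = 0.601781, so β = 0.7757.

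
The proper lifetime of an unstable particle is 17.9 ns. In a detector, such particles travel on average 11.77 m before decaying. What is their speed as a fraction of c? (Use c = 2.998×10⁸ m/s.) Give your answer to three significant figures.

d = βγcτ ⇒ βγ = d/(cτ) = 11.77 m / (5.36642 m) = 2.1933.
β = (βγ)/√(1+(βγ)²) = 2.1933/√5.81056 = 0.910.

0.910c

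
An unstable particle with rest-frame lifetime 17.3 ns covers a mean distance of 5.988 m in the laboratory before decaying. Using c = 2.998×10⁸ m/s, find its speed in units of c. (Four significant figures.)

Lab distance = (lab lifetime)·v = γτ·βc, so βγ = d/(cτ) = 5.988/(2.998×10⁸ × 1.730×10^-8) = 1.1545.
With βγ = 1.1545: γ² = 1 + (βγ)² = 2.33287, and β = (βγ)/γ = 1.1545/1.52737 = 0.7559.

0.7559c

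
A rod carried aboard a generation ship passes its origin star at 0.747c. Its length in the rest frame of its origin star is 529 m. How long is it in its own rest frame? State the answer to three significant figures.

796 m

With β = 0.747, γ = 1/√(1 − 0.747²) = 1/√0.441991 = 1.5042.
Proper length: L₀ = γ·L = 1.5042 × 529 = 796 m.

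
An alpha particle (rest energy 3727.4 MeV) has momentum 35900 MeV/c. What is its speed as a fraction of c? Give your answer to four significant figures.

0.9947c

pc/(mc²) = 35900/3727.4 = 9.6314 = βγ = β/√(1−β²).
So β² = x²/(1 + x²) with x = 9.6314: x² = 92.7639, β² = 92.7639/93.7639 = 0.989335, β = 0.9947.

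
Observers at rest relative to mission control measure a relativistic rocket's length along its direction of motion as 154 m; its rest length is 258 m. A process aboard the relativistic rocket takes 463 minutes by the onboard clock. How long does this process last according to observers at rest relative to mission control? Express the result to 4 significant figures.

775.7 minutes

γ = L₀/L = 258/154 = 1.67532.
The same γ dilates the second interval: 1.67532 × 463 minutes = 775.7 minutes.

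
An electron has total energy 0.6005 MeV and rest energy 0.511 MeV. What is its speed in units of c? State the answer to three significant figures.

Total energy E = γmc² gives γ = 0.6005/0.511 = 1.1751.
Hence β = √(1 − 1/γ²) = √(1 − 0.724186) = √0.275814 = 0.525.

0.525c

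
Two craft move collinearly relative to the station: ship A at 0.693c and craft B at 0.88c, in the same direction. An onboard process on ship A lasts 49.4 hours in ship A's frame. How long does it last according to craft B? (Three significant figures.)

Speed of ship A in craft B's frame: u = (v_A − v_B)/(1 − v_A v_B/c²) = (0.693 − 0.88)/(1 − 0.693×0.88) = −0.187/0.39016 = −0.47929; |u| = 0.47929c.
γ for this relative speed: γ = 1/√(1 − 0.229719) = 1.1394.
Ship A's interval is proper; time dilation gives Δt_B = γΔτ = 1.1394 × 49.4 hours = 56.3 hours.

56.3 hours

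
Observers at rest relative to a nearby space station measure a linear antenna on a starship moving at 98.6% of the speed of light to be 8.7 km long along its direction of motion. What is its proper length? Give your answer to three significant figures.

52.2 km

With β = 0.986, γ = 1/√(1 − 0.986²) = 1/√0.027804 = 5.9972.
Proper length: L₀ = γ·L = 5.9972 × 8.7 = 52.2 km.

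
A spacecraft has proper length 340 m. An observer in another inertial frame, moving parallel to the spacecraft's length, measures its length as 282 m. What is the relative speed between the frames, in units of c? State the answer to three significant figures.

0.559c

Length contraction gives γ = L₀/L = 340/282 = 1.2057.
β = √(1 − 1/γ²) = √0.312106 = 0.559.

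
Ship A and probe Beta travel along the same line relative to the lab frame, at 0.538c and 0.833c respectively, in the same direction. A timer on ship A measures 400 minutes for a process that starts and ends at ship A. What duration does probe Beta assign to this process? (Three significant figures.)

473 minutes

Transform ship A's velocity into probe Beta's frame: (0.538 − 0.833)/(1 − 0.538·0.833) = −0.295/0.551846, so the relative speed is 0.53457c.
γ for this relative speed: γ = 1/√(1 − 0.285765) = 1.1833.
Ship A's interval is proper; time dilation gives Δt_B = γΔτ = 1.1833 × 400 minutes = 473 minutes.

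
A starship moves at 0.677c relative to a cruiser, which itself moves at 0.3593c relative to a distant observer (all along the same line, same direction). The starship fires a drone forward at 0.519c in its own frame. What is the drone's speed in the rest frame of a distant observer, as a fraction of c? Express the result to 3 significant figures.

Apply u = (u'+v)/(1+u'v) twice. Drone in the cruiser frame: (0.519+0.677)/(1+0.519·0.677) = 1.196/1.351363 = 0.88503c.
That velocity, transformed to the rest frame of a distant observer: (0.88503+0.3593)/(1+0.88503·0.3593) = 1.24433/1.317991279 = 0.94411c.

0.944c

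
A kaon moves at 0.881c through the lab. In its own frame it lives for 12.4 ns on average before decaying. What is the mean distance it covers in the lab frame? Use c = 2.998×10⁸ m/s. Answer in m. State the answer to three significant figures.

Lorentz factor: γ = (1 − 0.776161)^(−1/2) = 2.1136.
Lab-frame lifetime: Δt = γτ = 2.1136 × 12.4 ns = 26.209 ns.
Distance: d = vΔt = 0.881 × 2.998×10⁸ m/s × 2.6209×10^-8 s = 6.92 m.

6.92 m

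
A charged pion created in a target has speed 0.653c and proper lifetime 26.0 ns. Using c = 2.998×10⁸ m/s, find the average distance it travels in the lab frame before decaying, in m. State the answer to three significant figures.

With β = 0.653, γ = 1/√(1 − 0.653²) = 1/√0.573591 = 1.3204.
Lab-frame lifetime: Δt = γτ = 1.3204 × 26.0 ns = 34.33 ns.
Distance: d = vΔt = 0.653 × 2.998×10⁸ m/s × 3.4330×10^-8 s = 6.72 m.

6.72 m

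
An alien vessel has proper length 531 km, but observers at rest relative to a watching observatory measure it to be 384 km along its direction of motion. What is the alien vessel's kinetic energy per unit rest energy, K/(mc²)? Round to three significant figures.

0.383

Length contraction gives γ = L₀/L = 531/384 = 1.38281.
K/(mc²) = γ − 1 = 1.38281 − 1 = 0.383.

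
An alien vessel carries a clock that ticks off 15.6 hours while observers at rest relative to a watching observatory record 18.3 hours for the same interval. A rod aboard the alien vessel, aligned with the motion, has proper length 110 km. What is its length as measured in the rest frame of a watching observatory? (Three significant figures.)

From Δt = γΔτ: γ = 18.3/15.6 = 1.17308.
L = L₀/γ = 110/1.17308 = 93.8 km.

93.8 km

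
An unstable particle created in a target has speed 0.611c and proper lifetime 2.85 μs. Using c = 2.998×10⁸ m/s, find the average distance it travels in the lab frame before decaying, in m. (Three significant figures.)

659 m

γ = 1/√(1 − β²) = 1/√(1 − 0.373321) = 1/√0.626679 = 1/0.791631 = 1.2632.
Lab-frame lifetime: Δt = γτ = 1.2632 × 2.85 μs = 3.6001 μs.
Distance: d = vΔt = 0.611 × 2.998×10⁸ m/s × 3.6001×10^-6 s = 659 m.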